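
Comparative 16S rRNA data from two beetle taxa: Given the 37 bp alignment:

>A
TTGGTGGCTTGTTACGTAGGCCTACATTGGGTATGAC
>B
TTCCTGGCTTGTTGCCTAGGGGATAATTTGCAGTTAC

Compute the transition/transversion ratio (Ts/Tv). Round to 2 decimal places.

Transitions are A↔G and C↔T; transversions are all other mismatches.
Transitions: 2. Transversions: 12.
R = 2/12 = 0.166666… ≈ 0.17 (to 2 d.p.).

0.17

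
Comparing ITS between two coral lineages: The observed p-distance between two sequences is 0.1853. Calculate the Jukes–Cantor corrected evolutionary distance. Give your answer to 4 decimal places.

d = −(3/4) ln(1 − 4p/3) = −0.75 ln(1 − 0.247067) = −0.75 ln(0.752933)
  = −0.75 × (-0.283779) = 0.212834 substitutions/site.

0.2128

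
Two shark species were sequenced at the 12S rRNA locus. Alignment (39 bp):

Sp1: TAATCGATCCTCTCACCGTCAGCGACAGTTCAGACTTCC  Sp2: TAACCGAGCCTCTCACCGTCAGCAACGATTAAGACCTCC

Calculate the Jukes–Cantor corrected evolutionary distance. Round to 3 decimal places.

0.205

The sequences differ at 7 of 39 sites (4, 8, 24, 27, 28, 31, 36), so p = 7/39 ≈ 0.179487.
d = −(3/4) ln(1 − 4p/3) = −0.75 ln(1 − 0.239316) = −0.75 ln(0.760684)
  = −0.75 × (-0.273537) = 0.205153 substitutions/site.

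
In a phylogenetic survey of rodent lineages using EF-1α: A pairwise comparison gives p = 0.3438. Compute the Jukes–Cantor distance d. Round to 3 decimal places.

0.460

d = −(3/4) ln(1 − 4p/3) = −0.75 ln(1 − 0.4584) = −0.75 ln(0.5416)
  = −0.75 × (-0.613228) = 0.459921 substitutions/site.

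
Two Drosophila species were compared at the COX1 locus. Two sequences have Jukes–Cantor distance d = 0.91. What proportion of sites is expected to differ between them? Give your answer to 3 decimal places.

p = (3/4)(1 − e^(−4d/3)) = 0.75 × (1 − e^(-1.213333)) = 0.75 × (1 − 0.297205) = 0.527096.

0.527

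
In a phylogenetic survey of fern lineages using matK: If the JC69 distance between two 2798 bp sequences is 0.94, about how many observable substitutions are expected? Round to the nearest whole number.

1499

Invert JC69: p = (3/4)(1 − e^(−4d/3)) = 0.75 × (1 − e^(-1.253333)) = 0.75 × (1 − 0.285551) = 0.535837.
Expected differing sites = pL ≈ 0.535837 × 2798 = 1499.271926 ≈ 1499.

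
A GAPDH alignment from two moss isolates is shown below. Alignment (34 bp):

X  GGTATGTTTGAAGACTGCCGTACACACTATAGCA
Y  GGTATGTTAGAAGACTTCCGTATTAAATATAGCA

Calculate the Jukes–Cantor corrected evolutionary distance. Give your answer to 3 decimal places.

The sequences differ at 6 of 34 sites (9, 17, 23, 24, 25, 27), so p = 6/34 ≈ 0.176471.
d = −(3/4) ln(1 − 4p/3) = −0.75 ln(1 − 0.235295) = −0.75 ln(0.764705)
  = −0.75 × (-0.268265) = 0.201199 substitutions/site.

0.201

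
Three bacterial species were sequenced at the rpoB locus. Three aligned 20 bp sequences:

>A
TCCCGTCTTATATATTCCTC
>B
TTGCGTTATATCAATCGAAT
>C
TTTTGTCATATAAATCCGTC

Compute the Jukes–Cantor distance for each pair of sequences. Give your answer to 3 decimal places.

A–B: 11/20 sites differ → p = 0.55, d = −0.75 ln(1 − 0.733333) = 0.991316 ≈ 0.991.
A–C: 7/20 sites differ → p = 0.35, d = −0.75 ln(1 − 0.466667) = 0.471457 ≈ 0.471.
B–C: 8/20 sites differ → p = 0.4, d = −0.75 ln(1 − 0.533333) = 0.571605 ≈ 0.572.

d(A,B) = 0.991, d(A,C) = 0.471, d(B,C) = 0.572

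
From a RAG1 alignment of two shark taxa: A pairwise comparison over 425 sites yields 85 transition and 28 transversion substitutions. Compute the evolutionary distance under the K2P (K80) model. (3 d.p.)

0.349

P = 85/425 = 0.2 and Q = 28/425 ≈ 0.065882.
Under the Kimura two-parameter model, d = −½ ln(1 − 2P − Q) − ¼ ln(1 − 2Q).
1 − 2P − Q = 0.534118, giving −½ ln(0.534118) = 0.313569.
1 − 2Q = 0.868236, giving −¼ ln(0.868236) = 0.035323.
d = 0.313569 + 0.035323 = 0.348892.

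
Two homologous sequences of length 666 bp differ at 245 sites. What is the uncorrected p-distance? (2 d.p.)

p = 245/666 = 0.367867… ≈ 0.37 (to 2 d.p.).

0.37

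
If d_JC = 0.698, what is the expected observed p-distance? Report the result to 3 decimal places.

0.454

p = (3/4)(1 − e^(−4d/3)) = 0.75 × (1 − e^(-0.930667)) = 0.75 × (1 − 0.394291) = 0.454282.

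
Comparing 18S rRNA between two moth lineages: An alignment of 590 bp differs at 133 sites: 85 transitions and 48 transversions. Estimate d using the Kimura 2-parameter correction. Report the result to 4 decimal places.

0.2750

P = 85/590 ≈ 0.144068 and Q = 48/590 ≈ 0.081356.
Under the Kimura two-parameter model, d = −½ ln(1 − 2P − Q) − ¼ ln(1 − 2Q).
1 − 2P − Q = 0.630508, giving −½ ln(0.630508) = 0.230615.
1 − 2Q = 0.837288, giving −¼ ln(0.837288) = 0.044397.
d = 0.230615 + 0.044397 = 0.275012.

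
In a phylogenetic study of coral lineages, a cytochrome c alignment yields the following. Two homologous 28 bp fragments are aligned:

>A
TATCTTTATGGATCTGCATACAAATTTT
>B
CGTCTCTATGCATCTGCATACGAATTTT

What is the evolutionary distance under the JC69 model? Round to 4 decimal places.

The sequences differ at 5 of 28 sites (1, 2, 6, 11, 22), so p = 5/28 ≈ 0.178571.
d = −(3/4) ln(1 − 4p/3) = −0.75 ln(1 − 0.238095) = −0.75 ln(0.761905)
  = −0.75 × (-0.271933) = 0.203950 substitutions/site.

0.2040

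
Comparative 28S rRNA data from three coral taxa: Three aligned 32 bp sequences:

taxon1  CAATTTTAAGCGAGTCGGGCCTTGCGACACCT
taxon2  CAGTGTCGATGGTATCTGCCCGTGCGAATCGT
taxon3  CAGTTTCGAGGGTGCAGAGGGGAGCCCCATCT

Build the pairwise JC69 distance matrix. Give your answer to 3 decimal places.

taxon1–taxon2: 14/32 sites differ → p = 0.4375, d = −0.75 ln(1 − 0.583333) = 0.656601 ≈ 0.657.
taxon1–taxon3: 15/32 sites differ → p = 0.46875, d = −0.75 ln(1 − 0.625) = 0.735622 ≈ 0.736.
taxon2–taxon3: 17/32 sites differ → p = 0.53125, d = −0.75 ln(1 − 0.708333) = 0.924107 ≈ 0.924.

d(taxon1,taxon2) = 0.657, d(taxon1,taxon3) = 0.736, d(taxon2,taxon3) = 0.924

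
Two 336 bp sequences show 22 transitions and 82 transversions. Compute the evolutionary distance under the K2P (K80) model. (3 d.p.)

0.402

P = 22/336 ≈ 0.065476 and Q = 82/336 ≈ 0.244048.
Under the Kimura two-parameter model, d = −½ ln(1 − 2P − Q) − ¼ ln(1 − 2Q).
1 − 2P − Q = 0.625, giving −½ ln(0.625) = 0.235002.
1 − 2Q = 0.511904, giving −¼ ln(0.511904) = 0.167405.
d = 0.235002 + 0.167405 = 0.402407.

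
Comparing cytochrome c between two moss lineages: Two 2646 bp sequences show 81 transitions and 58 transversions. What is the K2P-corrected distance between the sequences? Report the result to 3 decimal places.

0.055

P = 81/2646 ≈ 0.030612 and Q = 58/2646 ≈ 0.02192.
Under the Kimura two-parameter model, d = −½ ln(1 − 2P − Q) − ¼ ln(1 − 2Q).
1 − 2P − Q = 0.916856, giving −½ ln(0.916856) = 0.043402.
1 − 2Q = 0.95616, giving −¼ ln(0.95616) = 0.011208.
d = 0.043402 + 0.011208 = 0.054610.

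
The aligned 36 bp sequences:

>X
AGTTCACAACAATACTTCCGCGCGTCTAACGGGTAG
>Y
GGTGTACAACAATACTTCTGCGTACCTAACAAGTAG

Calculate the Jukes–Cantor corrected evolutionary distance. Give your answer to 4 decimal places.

0.3041

The sequences differ at 9 of 36 sites (1, 4, 5, 19, 23, 24, 25, 31, 32), so p = 9/36 = 0.25.
d = −(3/4) ln(1 − 4p/3) = −0.75 ln(1 − 0.333333) = −0.75 ln(0.666667)
  = −0.75 × (-0.405465) = 0.304099 substitutions/site.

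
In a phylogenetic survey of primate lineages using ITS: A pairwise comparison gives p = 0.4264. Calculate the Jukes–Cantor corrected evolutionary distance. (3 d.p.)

0.630

d = −(3/4) ln(1 − 4p/3) = −0.75 ln(1 − 0.568533) = −0.75 ln(0.431467)
  = −0.75 × (-0.840564) = 0.630423 substitutions/site.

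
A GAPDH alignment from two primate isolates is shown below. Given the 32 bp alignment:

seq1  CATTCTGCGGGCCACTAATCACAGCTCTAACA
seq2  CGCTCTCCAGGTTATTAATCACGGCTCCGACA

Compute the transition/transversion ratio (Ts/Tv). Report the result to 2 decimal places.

Transitions are A↔G and C↔T; transversions are all other mismatches.
Transitions: 9. Transversions: 1.
R = 9/1 = 9.00.

9.00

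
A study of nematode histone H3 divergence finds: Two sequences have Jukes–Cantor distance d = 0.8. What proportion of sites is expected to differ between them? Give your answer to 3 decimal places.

p = (3/4)(1 − e^(−4d/3)) = 0.75 × (1 − e^(-1.066667)) = 0.75 × (1 − 0.344154) = 0.491885.

0.492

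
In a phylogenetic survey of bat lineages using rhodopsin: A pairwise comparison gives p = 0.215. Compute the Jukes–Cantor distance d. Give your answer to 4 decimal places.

d = −(3/4) ln(1 − 4p/3) = −0.75 ln(1 − 0.286667) = −0.75 ln(0.713333)
  = −0.75 × (-0.337807) = 0.253355 substitutions/site.

0.2534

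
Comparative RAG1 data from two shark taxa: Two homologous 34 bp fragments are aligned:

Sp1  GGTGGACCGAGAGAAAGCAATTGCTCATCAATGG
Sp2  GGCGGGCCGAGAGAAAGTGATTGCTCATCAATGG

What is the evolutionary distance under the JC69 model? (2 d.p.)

0.13

The sequences differ at 4 of 34 sites (3, 6, 18, 19), so p = 4/34 ≈ 0.117647.
d = −(3/4) ln(1 − 4p/3) = −0.75 ln(1 − 0.156863) = −0.75 ln(0.843137)
  = −0.75 × (-0.170626) = 0.127970 substitutions/site.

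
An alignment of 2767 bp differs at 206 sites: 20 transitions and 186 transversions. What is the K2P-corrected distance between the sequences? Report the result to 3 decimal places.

P = 20/2767 ≈ 0.007228 and Q = 186/2767 ≈ 0.067221.
Under the Kimura two-parameter model, d = −½ ln(1 − 2P − Q) − ¼ ln(1 − 2Q).
1 − 2P − Q = 0.918323, giving −½ ln(0.918323) = 0.042603.
1 − 2Q = 0.865558, giving −¼ ln(0.865558) = 0.036095.
d = 0.042603 + 0.036095 = 0.078698.

0.079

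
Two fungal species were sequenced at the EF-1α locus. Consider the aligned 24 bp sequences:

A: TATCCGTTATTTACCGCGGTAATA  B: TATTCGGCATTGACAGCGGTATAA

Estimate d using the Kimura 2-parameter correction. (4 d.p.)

0.3698

Of 24 sites, 2 differences are transitions and 5 are transversions, so P = 2/24 ≈ 0.083333 and Q = 5/24 ≈ 0.208333.
Under the Kimura two-parameter model, d = −½ ln(1 − 2P − Q) − ¼ ln(1 − 2Q).
1 − 2P − Q = 0.625001, giving −½ ln(0.625001) = 0.235001.
1 − 2Q = 0.583334, giving −¼ ln(0.583334) = 0.134749.
d = 0.235001 + 0.134749 = 0.369750.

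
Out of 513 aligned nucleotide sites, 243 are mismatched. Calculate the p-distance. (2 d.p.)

0.47

p = 243/513 = 0.473684… ≈ 0.47 (to 2 d.p.).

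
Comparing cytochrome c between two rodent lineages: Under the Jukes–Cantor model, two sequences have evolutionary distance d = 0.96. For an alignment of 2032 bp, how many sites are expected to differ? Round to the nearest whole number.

Invert JC69: p = (3/4)(1 − e^(−4d/3)) = 0.75 × (1 − e^(-1.28)) = 0.75 × (1 − 0.278037) = 0.541472.
Expected differing sites = pL ≈ 0.541472 × 2032 = 1100.271104 ≈ 1100.

1100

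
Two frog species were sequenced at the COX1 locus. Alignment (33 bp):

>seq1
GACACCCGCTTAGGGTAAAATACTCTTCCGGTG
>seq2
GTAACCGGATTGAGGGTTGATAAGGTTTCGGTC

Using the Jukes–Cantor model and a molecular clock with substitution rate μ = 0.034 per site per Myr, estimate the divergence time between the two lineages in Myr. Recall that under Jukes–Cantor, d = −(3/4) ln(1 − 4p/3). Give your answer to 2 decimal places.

10.27

The sequences differ at 15 of 33 sites, so p = 15/33 ≈ 0.454545.
d = −(3/4) ln(1 − 4p/3) = −0.75 ln(1 − 0.60606) = −0.75 ln(0.39394)
  = −0.75 × (-0.931557) = 0.698668 substitutions/site.
Under a molecular clock d = 2μt, so t = d/(2μ) = 0.698668 / (2 × 0.034) = 10.27 Myr.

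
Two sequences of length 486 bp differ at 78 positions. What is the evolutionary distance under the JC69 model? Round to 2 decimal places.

0.18

p = 78/486 ≈ 0.160494.
d = −(3/4) ln(1 − 4p/3) = −0.75 ln(1 − 0.213992) = −0.75 ln(0.786008)
  = −0.75 × (-0.240788) = 0.180591 substitutions/site.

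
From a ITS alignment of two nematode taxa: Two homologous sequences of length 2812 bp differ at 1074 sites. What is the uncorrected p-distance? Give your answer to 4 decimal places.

p = 1074/2812 = 0.381934… ≈ 0.3819 (to 4 d.p.).

0.3819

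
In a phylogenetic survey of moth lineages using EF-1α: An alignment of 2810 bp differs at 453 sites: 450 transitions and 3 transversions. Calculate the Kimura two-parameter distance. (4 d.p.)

P = 450/2810 ≈ 0.160142 and Q = 3/2810 ≈ 0.001068.
Under the Kimura two-parameter model, d = −½ ln(1 − 2P − Q) − ¼ ln(1 − 2Q).
1 − 2P − Q = 0.678648, giving −½ ln(0.678648) = 0.193826.
1 − 2Q = 0.997864, giving −¼ ln(0.997864) = 0.000535.
d = 0.193826 + 0.000535 = 0.194361.

0.1944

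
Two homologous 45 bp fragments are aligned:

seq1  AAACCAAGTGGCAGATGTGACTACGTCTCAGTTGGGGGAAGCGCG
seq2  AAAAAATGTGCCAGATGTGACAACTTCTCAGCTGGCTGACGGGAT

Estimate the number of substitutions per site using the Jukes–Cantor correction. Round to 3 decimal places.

The sequences differ at 13 of 45 sites, so p = 13/45 ≈ 0.288889.
d = −(3/4) ln(1 − 4p/3) = −0.75 ln(1 − 0.385185) = −0.75 ln(0.614815)
  = −0.75 × (-0.486434) = 0.364826 substitutions/site.

0.365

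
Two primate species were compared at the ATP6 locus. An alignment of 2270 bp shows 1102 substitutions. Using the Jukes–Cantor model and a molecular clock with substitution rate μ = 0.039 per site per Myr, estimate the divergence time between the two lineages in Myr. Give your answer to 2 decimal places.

p = 1102/2270 ≈ 0.485463.
d = −(3/4) ln(1 − 4p/3) = −0.75 ln(1 − 0.647284) = −0.75 ln(0.352716)
  = −0.75 × (-1.042092) = 0.781569 substitutions/site.
Under a molecular clock d = 2μt, so t = d/(2μ) = 0.781569 / (2 × 0.039) = 10.02 Myr.

10.02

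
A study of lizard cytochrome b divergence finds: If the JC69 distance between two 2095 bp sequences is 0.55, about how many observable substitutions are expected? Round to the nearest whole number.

Invert JC69: p = (3/4)(1 − e^(−4d/3)) = 0.75 × (1 − e^(-0.733333)) = 0.75 × (1 − 0.480305) = 0.389771.
Expected differing sites = pL ≈ 0.389771 × 2095 = 816.570245 ≈ 817.

817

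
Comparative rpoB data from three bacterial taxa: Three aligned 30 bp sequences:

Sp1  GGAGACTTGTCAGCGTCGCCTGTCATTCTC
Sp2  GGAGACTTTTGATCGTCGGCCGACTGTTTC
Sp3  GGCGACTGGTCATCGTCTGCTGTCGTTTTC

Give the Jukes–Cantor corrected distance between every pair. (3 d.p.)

Sp1–Sp2: 9/30 sites differ → p = 0.3, d = −0.75 ln(1 − 0.4) = 0.383119 ≈ 0.383.
Sp1–Sp3: 7/30 sites differ → p ≈ 0.233333, d = −0.75 ln(1 − 0.311111) = 0.279506 ≈ 0.280.
Sp2–Sp3: 9/30 sites differ → p = 0.3, d = −0.75 ln(1 − 0.4) = 0.383119 ≈ 0.383.

d(Sp1,Sp2) = 0.383, d(Sp1,Sp3) = 0.280, d(Sp2,Sp3) = 0.383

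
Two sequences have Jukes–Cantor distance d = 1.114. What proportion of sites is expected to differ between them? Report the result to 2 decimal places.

p = (3/4)(1 − e^(−4d/3)) = 0.75 × (1 − e^(-1.485333)) = 0.75 × (1 − 0.226427) = 0.580180.

0.58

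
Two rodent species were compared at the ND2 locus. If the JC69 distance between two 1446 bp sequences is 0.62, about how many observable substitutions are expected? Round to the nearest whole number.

Invert JC69: p = (3/4)(1 − e^(−4d/3)) = 0.75 × (1 − e^(-0.826667)) = 0.75 × (1 − 0.437505) = 0.421871.
Expected differing sites = pL ≈ 0.421871 × 1446 = 610.025466 ≈ 610.

610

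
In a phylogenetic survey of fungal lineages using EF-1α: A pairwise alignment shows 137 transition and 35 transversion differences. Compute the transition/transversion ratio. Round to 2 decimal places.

3.91

R = 137/35 = 3.914285… ≈ 3.91 (to 2 d.p.).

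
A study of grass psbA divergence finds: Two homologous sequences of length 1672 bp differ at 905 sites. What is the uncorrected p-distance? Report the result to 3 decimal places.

p = 905/1672 = 0.541267… ≈ 0.541 (to 3 d.p.).

0.541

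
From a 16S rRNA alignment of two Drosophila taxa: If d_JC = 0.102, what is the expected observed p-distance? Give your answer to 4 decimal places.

p = (3/4)(1 − e^(−4d/3)) = 0.75 × (1 − e^(-0.136)) = 0.75 × (1 − 0.872843) = 0.095368.

0.0954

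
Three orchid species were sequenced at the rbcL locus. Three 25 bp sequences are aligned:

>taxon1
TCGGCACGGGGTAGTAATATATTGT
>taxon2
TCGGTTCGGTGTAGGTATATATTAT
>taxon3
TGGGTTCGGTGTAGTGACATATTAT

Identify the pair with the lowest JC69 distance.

taxon1–taxon2: 6/25 differ, p = 0.240, d = 0.289.
taxon1–taxon3: 7/25 differ, p = 0.280, d = 0.351.
taxon2–taxon3: 4/25 differ, p = 0.160, d = 0.180.
The smallest distance is between taxon2 and taxon3.

taxon2 and taxon3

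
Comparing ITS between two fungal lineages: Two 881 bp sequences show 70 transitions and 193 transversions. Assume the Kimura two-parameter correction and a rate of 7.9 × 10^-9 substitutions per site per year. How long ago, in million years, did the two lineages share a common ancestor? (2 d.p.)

P = 70/881 ≈ 0.079455 and Q = 193/881 ≈ 0.219069.
Under the Kimura two-parameter model, d = −½ ln(1 − 2P − Q) − ¼ ln(1 − 2Q).
1 − 2P − Q = 0.622021, giving −½ ln(0.622021) = 0.237391.
1 − 2Q = 0.561862, giving −¼ ln(0.561862) = 0.144125.
d = 0.237391 + 0.144125 = 0.381516.
Under a molecular clock d = 2μt, so t = d/(2μ) = 0.381516 / (2 × 7.9 × 10^-9) = 24.15 million years.

24.15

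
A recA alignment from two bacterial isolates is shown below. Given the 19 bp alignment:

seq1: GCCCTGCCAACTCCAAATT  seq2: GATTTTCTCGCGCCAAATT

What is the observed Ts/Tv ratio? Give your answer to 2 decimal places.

Transitions are A↔G and C↔T; transversions are all other mismatches.
Transitions: 4. Transversions: 4.
R = 4/4 = 1.00.

1.00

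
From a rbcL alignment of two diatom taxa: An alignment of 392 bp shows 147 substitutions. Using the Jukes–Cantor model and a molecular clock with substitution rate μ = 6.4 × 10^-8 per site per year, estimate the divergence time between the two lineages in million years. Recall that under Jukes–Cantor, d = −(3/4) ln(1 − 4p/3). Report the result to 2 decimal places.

4.06

p = 147/392 = 0.375.
d = −(3/4) ln(1 − 4p/3) = −0.75 ln(1 − 0.5) = −0.75 ln(0.5)
  = −0.75 × (-0.693147) = 0.519860 substitutions/site.
Under a molecular clock d = 2μt, so t = d/(2μ) = 0.519860 / (2 × 6.4 × 10^-8) = 4.06 million years.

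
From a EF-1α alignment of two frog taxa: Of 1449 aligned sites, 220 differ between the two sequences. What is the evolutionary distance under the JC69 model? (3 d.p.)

0.170

p = 220/1449 ≈ 0.151829.
d = −(3/4) ln(1 − 4p/3) = −0.75 ln(1 − 0.202439) = −0.75 ln(0.797561)
  = −0.75 × (-0.226197) = 0.169648 substitutions/site.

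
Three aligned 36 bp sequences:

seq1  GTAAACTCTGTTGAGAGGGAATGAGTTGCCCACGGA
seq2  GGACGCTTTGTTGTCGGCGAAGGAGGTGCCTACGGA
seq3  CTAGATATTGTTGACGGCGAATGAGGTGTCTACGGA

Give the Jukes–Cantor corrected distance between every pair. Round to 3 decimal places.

d(seq1,seq2) = 0.392, d(seq1,seq3) = 0.392, d(seq2,seq3) = 0.304

seq1–seq2: 11/36 sites differ → p ≈ 0.305556, d = −0.75 ln(1 − 0.407408) = 0.392437 ≈ 0.392.
seq1–seq3: 11/36 sites differ → p ≈ 0.305556, d = −0.75 ln(1 − 0.407408) = 0.392437 ≈ 0.392.
seq2–seq3: 9/36 sites differ → p = 0.25, d = −0.75 ln(1 − 0.333333) = 0.304098 ≈ 0.304.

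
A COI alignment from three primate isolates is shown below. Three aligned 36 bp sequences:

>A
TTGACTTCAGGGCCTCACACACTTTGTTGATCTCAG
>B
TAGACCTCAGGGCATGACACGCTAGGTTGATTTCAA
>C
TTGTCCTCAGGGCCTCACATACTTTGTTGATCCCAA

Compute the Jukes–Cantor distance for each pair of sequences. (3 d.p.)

A–B: 9/36 sites differ → p = 0.25, d = −0.75 ln(1 − 0.333333) = 0.304098 ≈ 0.304.
A–C: 5/36 sites differ → p ≈ 0.138889, d = −0.75 ln(1 − 0.185185) = 0.153596 ≈ 0.154.
B–C: 10/36 sites differ → p ≈ 0.277778, d = −0.75 ln(1 − 0.370371) = 0.346968 ≈ 0.347.

d(A,B) = 0.304, d(A,C) = 0.154, d(B,C) = 0.347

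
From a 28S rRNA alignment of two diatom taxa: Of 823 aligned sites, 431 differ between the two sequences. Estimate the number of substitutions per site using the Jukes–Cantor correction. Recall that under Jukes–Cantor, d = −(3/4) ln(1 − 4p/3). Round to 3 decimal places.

0.899

p = 431/823 ≈ 0.523694.
d = −(3/4) ln(1 − 4p/3) = −0.75 ln(1 − 0.698259) = −0.75 ln(0.301741)
  = −0.75 × (-1.198186) = 0.898640 substitutions/site.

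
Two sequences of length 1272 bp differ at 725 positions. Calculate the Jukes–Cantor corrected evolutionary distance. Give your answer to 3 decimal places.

p = 725/1272 ≈ 0.569969.
d = −(3/4) ln(1 − 4p/3) = −0.75 ln(1 − 0.759959) = −0.75 ln(0.240041)
  = −0.75 × (-1.426946) = 1.070210 substitutions/site.

1.070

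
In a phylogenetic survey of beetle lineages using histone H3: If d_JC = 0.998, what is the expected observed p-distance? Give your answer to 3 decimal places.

p = (3/4)(1 − e^(−4d/3)) = 0.75 × (1 − e^(-1.330667)) = 0.75 × (1 − 0.264301) = 0.551774.

0.552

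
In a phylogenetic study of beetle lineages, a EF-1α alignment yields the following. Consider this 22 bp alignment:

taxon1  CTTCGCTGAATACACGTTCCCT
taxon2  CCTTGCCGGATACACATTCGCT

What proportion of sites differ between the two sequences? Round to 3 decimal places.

The sequences differ at 6 of 22 positions (sites 2, 4, 7, 9, 16, 20).
p = 6/22 = 0.272727… ≈ 0.273 (to 3 d.p.).

0.273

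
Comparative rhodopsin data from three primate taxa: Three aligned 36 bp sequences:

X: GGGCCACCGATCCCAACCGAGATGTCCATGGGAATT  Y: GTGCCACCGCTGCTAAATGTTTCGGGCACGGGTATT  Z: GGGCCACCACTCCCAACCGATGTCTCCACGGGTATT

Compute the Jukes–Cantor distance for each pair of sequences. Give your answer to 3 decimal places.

X–Y: 14/36 sites differ → p ≈ 0.388889, d = −0.75 ln(1 − 0.518519) = 0.548166 ≈ 0.548.
X–Z: 7/36 sites differ → p ≈ 0.194444, d = −0.75 ln(1 − 0.259259) = 0.225078 ≈ 0.225.
Y–Z: 12/36 sites differ → p ≈ 0.333333, d = −0.75 ln(1 − 0.444444) = 0.440839 ≈ 0.441.

d(X,Y) = 0.548, d(X,Z) = 0.225, d(Y,Z) = 0.441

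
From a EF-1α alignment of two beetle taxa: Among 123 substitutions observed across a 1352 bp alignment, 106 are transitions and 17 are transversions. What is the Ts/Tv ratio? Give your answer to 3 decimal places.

R = 106/17 = 6.235294… ≈ 6.235 (to 3 d.p.).

6.235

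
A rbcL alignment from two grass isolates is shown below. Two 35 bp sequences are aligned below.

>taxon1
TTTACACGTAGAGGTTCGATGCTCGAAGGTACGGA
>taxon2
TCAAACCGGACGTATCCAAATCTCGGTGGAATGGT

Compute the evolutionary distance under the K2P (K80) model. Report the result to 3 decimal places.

Of 35 sites, 7 differences are transitions and 11 are transversions, so P = 7/35 = 0.2 and Q = 11/35 ≈ 0.314286.
Under the Kimura two-parameter model, d = −½ ln(1 − 2P − Q) − ¼ ln(1 − 2Q).
1 − 2P − Q = 0.285714, giving −½ ln(0.285714) = 0.626382.
1 − 2Q = 0.371428, giving −¼ ln(0.371428) = 0.247600.
d = 0.626382 + 0.247600 = 0.873982.

0.874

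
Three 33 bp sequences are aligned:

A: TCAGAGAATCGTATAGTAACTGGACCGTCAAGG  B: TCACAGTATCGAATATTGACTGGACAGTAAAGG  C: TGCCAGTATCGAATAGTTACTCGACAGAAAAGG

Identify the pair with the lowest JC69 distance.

B and C

A–B: 7/33 differ, p = 0.212, d = 0.249.
A–C: 10/33 differ, p = 0.303, d = 0.388.
B–C: 6/33 differ, p = 0.182, d = 0.208.
The smallest distance is between B and C.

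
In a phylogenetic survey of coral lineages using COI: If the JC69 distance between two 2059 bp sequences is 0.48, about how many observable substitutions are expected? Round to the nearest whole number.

Invert JC69: p = (3/4)(1 − e^(−4d/3)) = 0.75 × (1 − e^(-0.64)) = 0.75 × (1 − 0.527292) = 0.354531.
Expected differing sites = pL ≈ 0.354531 × 2059 = 729.979329 ≈ 730.

730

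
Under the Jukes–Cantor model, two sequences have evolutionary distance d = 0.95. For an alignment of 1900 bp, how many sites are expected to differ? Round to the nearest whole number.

1023

Invert JC69: p = (3/4)(1 − e^(−4d/3)) = 0.75 × (1 − e^(-1.266667)) = 0.75 × (1 − 0.281769) = 0.538673.
Expected differing sites = pL ≈ 0.538673 × 1900 = 1023.4787 ≈ 1023.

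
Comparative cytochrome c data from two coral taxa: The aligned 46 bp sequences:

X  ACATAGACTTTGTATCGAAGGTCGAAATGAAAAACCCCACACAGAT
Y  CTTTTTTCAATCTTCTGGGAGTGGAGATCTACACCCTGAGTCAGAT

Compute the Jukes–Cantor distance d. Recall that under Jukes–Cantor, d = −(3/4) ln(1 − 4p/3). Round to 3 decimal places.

0.967

The sequences differ at 25 of 46 sites, so p = 25/46 ≈ 0.543478.
d = −(3/4) ln(1 − 4p/3) = −0.75 ln(1 − 0.724637) = −0.75 ln(0.275363)
  = −0.75 × (-1.289665) = 0.967249 substitutions/site.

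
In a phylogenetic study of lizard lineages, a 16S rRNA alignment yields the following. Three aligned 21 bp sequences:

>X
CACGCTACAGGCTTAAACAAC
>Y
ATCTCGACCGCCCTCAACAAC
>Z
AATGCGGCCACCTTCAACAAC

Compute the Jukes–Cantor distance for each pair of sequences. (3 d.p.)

X–Y: 8/21 sites differ → p ≈ 0.380952, d = −0.75 ln(1 − 0.507936) = 0.531860 ≈ 0.532.
X–Z: 8/21 sites differ → p ≈ 0.380952, d = −0.75 ln(1 − 0.507936) = 0.531860 ≈ 0.532.
Y–Z: 6/21 sites differ → p ≈ 0.285714, d = −0.75 ln(1 − 0.380952) = 0.359679 ≈ 0.360.

d(X,Y) = 0.532, d(X,Z) = 0.532, d(Y,Z) = 0.360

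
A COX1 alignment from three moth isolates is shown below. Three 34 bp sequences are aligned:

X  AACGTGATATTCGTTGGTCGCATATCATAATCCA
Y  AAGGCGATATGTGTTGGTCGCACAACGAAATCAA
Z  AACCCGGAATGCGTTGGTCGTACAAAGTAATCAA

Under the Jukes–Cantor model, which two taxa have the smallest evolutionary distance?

X–Y: 9/34 differ, p = 0.265, d = 0.326.
X–Z: 11/34 differ, p = 0.324, d = 0.423.
Y–Z: 8/34 differ, p = 0.235, d = 0.282.
The smallest distance is between Y and Z.

Y and Z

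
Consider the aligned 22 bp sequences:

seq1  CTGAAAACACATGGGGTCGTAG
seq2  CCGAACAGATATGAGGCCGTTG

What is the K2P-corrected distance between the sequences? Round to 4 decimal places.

0.4262

Of 22 sites, 4 differences are transitions and 3 are transversions, so P = 4/22 ≈ 0.181818 and Q = 3/22 ≈ 0.136364.
Under the Kimura two-parameter model, d = −½ ln(1 − 2P − Q) − ¼ ln(1 − 2Q).
1 − 2P − Q = 0.5, giving −½ ln(0.5) = 0.346574.
1 − 2Q = 0.727272, giving −¼ ln(0.727272) = 0.079614.
d = 0.346574 + 0.079614 = 0.426188.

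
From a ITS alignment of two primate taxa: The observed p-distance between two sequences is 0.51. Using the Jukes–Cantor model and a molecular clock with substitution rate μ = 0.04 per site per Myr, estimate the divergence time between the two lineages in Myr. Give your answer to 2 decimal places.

10.68

d = −(3/4) ln(1 − 4p/3) = −0.75 ln(1 − 0.68) = −0.75 ln(0.32)
  = −0.75 × (-1.139434) = 0.854576 substitutions/site.
Under a molecular clock d = 2μt, so t = d/(2μ) = 0.854576 / (2 × 0.04) = 10.68 Myr.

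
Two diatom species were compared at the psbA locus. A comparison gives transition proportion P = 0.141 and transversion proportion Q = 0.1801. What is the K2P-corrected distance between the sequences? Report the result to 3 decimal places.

Under the Kimura two-parameter model, d = −½ ln(1 − 2P − Q) − ¼ ln(1 − 2Q).
1 − 2P − Q = 0.5379, giving −½ ln(0.5379) = 0.310041.
1 − 2Q = 0.6398, giving −¼ ln(0.6398) = 0.111650.
d = 0.310041 + 0.111650 = 0.421691.

0.422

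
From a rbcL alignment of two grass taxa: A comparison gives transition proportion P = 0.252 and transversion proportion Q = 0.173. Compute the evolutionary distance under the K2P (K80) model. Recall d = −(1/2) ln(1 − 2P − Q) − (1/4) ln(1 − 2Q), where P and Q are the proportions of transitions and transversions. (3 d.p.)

0.671

Under the Kimura two-parameter model, d = −½ ln(1 − 2P − Q) − ¼ ln(1 − 2Q).
1 − 2P − Q = 0.323, giving −½ ln(0.323) = 0.565051.
1 − 2Q = 0.654, giving −¼ ln(0.654) = 0.106162.
d = 0.565051 + 0.106162 = 0.671213.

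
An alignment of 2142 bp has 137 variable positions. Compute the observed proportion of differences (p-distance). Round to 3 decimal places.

0.064

p = 137/2142 = 0.063958… ≈ 0.064 (to 3 d.p.).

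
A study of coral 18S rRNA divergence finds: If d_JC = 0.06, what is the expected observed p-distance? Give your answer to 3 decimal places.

0.058

p = (3/4)(1 − e^(−4d/3)) = 0.75 × (1 − e^(-0.08)) = 0.75 × (1 − 0.923116) = 0.057663.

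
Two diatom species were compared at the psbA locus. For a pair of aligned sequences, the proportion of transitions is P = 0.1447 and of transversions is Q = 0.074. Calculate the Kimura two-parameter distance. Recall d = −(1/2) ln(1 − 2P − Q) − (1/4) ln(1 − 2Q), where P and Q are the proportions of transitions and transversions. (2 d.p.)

Under the Kimura two-parameter model, d = −½ ln(1 − 2P − Q) − ¼ ln(1 − 2Q).
1 − 2P − Q = 0.6366, giving −½ ln(0.6366) = 0.225807.
1 − 2Q = 0.852, giving −¼ ln(0.852) = 0.040042.
d = 0.225807 + 0.040042 = 0.265849.

0.27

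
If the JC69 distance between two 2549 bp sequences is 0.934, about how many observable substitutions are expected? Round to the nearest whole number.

1361

Invert JC69: p = (3/4)(1 − e^(−4d/3)) = 0.75 × (1 − e^(-1.245333)) = 0.75 × (1 − 0.287845) = 0.534116.
Expected differing sites = pL ≈ 0.534116 × 2549 = 1361.461684 ≈ 1361.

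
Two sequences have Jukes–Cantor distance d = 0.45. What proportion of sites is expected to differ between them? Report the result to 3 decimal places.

p = (3/4)(1 − e^(−4d/3)) = 0.75 × (1 − e^(-0.6)) = 0.75 × (1 − 0.548812) = 0.338391.

0.338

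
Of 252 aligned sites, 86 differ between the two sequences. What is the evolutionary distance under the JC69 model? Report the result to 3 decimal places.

p = 86/252 ≈ 0.34127.
d = −(3/4) ln(1 − 4p/3) = −0.75 ln(1 − 0.455027) = −0.75 ln(0.544973)
  = −0.75 × (-0.607019) = 0.455264 substitutions/site.

0.455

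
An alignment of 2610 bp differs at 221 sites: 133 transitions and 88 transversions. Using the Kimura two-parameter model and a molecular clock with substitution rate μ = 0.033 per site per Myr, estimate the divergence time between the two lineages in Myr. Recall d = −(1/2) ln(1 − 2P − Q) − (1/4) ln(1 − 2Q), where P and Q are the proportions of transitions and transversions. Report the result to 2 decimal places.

1.37

P = 133/2610 ≈ 0.050958 and Q = 88/2610 ≈ 0.033716.
Under the Kimura two-parameter model, d = −½ ln(1 − 2P − Q) − ¼ ln(1 − 2Q).
1 − 2P − Q = 0.864368, giving −½ ln(0.864368) = 0.072878.
1 − 2Q = 0.932568, giving −¼ ln(0.932568) = 0.017453.
d = 0.072878 + 0.017453 = 0.090331.
Under a molecular clock d = 2μt, so t = d/(2μ) = 0.090331 / (2 × 0.033) = 1.37 Myr.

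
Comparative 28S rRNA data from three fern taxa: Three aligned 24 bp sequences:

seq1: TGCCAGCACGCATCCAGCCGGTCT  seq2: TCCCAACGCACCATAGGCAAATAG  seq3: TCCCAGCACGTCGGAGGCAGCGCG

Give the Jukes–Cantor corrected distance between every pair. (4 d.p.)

d(seq1,seq2) = 1.1281, d(seq1,seq3) = 0.7083, d(seq2,seq3) = 0.6082

seq1–seq2: 14/24 sites differ → p ≈ 0.583333, d = −0.75 ln(1 − 0.777777) = 1.128055 ≈ 1.1281.
seq1–seq3: 11/24 sites differ → p ≈ 0.458333, d = −0.75 ln(1 − 0.611111) = 0.708346 ≈ 0.7083.
seq2–seq3: 10/24 sites differ → p ≈ 0.416667, d = −0.75 ln(1 − 0.555556) = 0.608198 ≈ 0.6082.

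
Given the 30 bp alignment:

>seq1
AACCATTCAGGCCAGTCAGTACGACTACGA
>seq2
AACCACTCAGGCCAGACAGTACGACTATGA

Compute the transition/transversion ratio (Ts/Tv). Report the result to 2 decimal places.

2.00

Transitions are A↔G and C↔T; transversions are all other mismatches.
Transitions: 2. Transversions: 1.
R = 2/1 = 2.00.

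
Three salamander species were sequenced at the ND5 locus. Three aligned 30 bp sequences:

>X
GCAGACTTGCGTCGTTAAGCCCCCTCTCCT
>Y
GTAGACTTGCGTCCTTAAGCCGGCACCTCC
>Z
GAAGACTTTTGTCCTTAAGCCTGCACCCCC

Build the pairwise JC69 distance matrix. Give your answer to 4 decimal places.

X–Y: 8/30 sites differ → p ≈ 0.266667, d = −0.75 ln(1 − 0.355556) = 0.329526 ≈ 0.3295.
X–Z: 9/30 sites differ → p = 0.3, d = −0.75 ln(1 − 0.4) = 0.383119 ≈ 0.3831.
Y–Z: 5/30 sites differ → p ≈ 0.166667, d = −0.75 ln(1 − 0.222223) = 0.188487 ≈ 0.1885.

d(X,Y) = 0.3295, d(X,Z) = 0.3831, d(Y,Z) = 0.1885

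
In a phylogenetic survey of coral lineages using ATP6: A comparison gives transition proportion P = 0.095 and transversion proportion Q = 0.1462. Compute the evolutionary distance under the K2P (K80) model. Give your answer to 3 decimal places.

0.291

Under the Kimura two-parameter model, d = −½ ln(1 − 2P − Q) − ¼ ln(1 − 2Q).
1 − 2P − Q = 0.6638, giving −½ ln(0.6638) = 0.204887.
1 − 2Q = 0.7076, giving −¼ ln(0.7076) = 0.086469.
d = 0.204887 + 0.086469 = 0.291356.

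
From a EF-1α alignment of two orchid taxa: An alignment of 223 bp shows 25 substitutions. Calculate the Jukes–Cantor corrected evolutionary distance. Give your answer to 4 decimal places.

0.1214

p = 25/223 ≈ 0.112108.
d = −(3/4) ln(1 − 4p/3) = −0.75 ln(1 − 0.149477) = −0.75 ln(0.850523)
  = −0.75 × (-0.161904) = 0.121428 substitutions/site.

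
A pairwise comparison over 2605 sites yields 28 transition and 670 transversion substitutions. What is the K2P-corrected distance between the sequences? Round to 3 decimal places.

0.344

P = 28/2605 ≈ 0.010749 and Q = 670/2605 ≈ 0.257198.
Under the Kimura two-parameter model, d = −½ ln(1 − 2P − Q) − ¼ ln(1 − 2Q).
1 − 2P − Q = 0.721304, giving −½ ln(0.721304) = 0.163347.
1 − 2Q = 0.485604, giving −¼ ln(0.485604) = 0.180590.
d = 0.163347 + 0.180590 = 0.343937.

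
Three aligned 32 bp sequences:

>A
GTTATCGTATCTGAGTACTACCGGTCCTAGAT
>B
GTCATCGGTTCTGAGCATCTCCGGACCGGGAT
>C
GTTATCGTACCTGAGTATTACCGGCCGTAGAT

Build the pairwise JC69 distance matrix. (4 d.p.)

d(A,B) = 0.4042, d(A,C) = 0.1367, d(B,C) = 0.4598

A–B: 10/32 sites differ → p = 0.3125, d = −0.75 ln(1 − 0.416667) = 0.404248 ≈ 0.4042.
A–C: 4/32 sites differ → p = 0.125, d = −0.75 ln(1 − 0.166667) = 0.136741 ≈ 0.1367.
B–C: 11/32 sites differ → p = 0.34375, d = −0.75 ln(1 − 0.458333) = 0.459828 ≈ 0.4598.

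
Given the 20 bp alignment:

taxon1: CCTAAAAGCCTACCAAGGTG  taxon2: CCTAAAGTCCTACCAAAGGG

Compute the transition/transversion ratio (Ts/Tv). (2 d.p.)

Transitions are A↔G and C↔T; transversions are all other mismatches.
Transitions: 2. Transversions: 2.
R = 2/2 = 1.00.

1.00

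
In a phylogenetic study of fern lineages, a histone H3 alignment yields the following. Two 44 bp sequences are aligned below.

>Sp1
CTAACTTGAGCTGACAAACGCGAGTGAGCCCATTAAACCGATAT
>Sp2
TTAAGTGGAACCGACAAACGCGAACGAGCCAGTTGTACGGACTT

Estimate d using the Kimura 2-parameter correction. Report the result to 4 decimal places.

Of 44 sites, 8 differences are transitions and 6 are transversions, so P = 8/44 ≈ 0.181818 and Q = 6/44 ≈ 0.136364.
Under the Kimura two-parameter model, d = −½ ln(1 − 2P − Q) − ¼ ln(1 − 2Q).
1 − 2P − Q = 0.5, giving −½ ln(0.5) = 0.346574.
1 − 2Q = 0.727272, giving −¼ ln(0.727272) = 0.079614.
d = 0.346574 + 0.079614 = 0.426188.

0.4262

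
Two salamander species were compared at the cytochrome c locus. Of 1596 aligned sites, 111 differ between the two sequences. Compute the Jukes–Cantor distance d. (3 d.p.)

p = 111/1596 ≈ 0.069549.
d = −(3/4) ln(1 − 4p/3) = −0.75 ln(1 − 0.092732) = −0.75 ln(0.907268)
  = −0.75 × (-0.097317) = 0.072988 substitutions/site.

0.073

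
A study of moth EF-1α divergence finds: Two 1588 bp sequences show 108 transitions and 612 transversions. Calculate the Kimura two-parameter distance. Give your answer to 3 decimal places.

P = 108/1588 ≈ 0.06801 and Q = 612/1588 ≈ 0.38539.
Under the Kimura two-parameter model, d = −½ ln(1 − 2P − Q) − ¼ ln(1 − 2Q).
1 − 2P − Q = 0.47859, giving −½ ln(0.47859) = 0.368455.
1 − 2Q = 0.22922, giving −¼ ln(0.22922) = 0.368268.
d = 0.368455 + 0.368268 = 0.736723.

0.737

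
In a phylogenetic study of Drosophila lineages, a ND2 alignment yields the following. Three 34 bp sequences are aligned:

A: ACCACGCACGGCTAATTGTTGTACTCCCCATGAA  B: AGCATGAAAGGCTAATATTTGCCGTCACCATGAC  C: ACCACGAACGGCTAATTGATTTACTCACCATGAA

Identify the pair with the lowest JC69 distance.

A–B: 11/34 differ, p = 0.324, d = 0.423.
A–C: 4/34 differ, p = 0.118, d = 0.128.
B–C: 11/34 differ, p = 0.324, d = 0.423.
The smallest distance is between A and C.

A and C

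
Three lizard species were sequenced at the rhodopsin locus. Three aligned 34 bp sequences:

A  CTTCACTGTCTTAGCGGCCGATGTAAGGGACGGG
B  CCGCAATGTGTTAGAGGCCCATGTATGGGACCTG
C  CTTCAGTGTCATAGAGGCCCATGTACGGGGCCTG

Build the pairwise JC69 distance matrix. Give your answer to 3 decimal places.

d(A,B) = 0.326, d(A,C) = 0.282, d(B,C) = 0.241

A–B: 9/34 sites differ → p ≈ 0.264706, d = −0.75 ln(1 − 0.352941) = 0.326488 ≈ 0.326.
A–C: 8/34 sites differ → p ≈ 0.235294, d = −0.75 ln(1 − 0.313725) = 0.282358 ≈ 0.282.
B–C: 7/34 sites differ → p ≈ 0.205882, d = −0.75 ln(1 − 0.274509) = 0.240680 ≈ 0.241.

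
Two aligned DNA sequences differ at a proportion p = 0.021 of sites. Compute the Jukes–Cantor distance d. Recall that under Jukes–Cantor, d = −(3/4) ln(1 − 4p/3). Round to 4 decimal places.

d = −(3/4) ln(1 − 4p/3) = −0.75 ln(1 − 0.028) = −0.75 ln(0.972)
  = −0.75 × (-0.028399) = 0.021299 substitutions/site.

0.0213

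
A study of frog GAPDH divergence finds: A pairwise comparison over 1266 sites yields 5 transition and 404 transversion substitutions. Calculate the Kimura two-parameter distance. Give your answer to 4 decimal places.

P = 5/1266 ≈ 0.003949 and Q = 404/1266 ≈ 0.319115.
Under the Kimura two-parameter model, d = −½ ln(1 − 2P − Q) − ¼ ln(1 − 2Q).
1 − 2P − Q = 0.672987, giving −½ ln(0.672987) = 0.198015.
1 − 2Q = 0.36177, giving −¼ ln(0.36177) = 0.254187.
d = 0.198015 + 0.254187 = 0.452202.

0.4522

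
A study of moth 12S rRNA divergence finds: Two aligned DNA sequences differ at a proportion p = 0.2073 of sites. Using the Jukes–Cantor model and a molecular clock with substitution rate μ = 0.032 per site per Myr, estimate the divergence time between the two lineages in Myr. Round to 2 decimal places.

d = −(3/4) ln(1 − 4p/3) = −0.75 ln(1 − 0.2764) = −0.75 ln(0.7236)
  = −0.75 × (-0.323517) = 0.242638 substitutions/site.
Under a molecular clock d = 2μt, so t = d/(2μ) = 0.242638 / (2 × 0.032) = 3.79 Myr.

3.79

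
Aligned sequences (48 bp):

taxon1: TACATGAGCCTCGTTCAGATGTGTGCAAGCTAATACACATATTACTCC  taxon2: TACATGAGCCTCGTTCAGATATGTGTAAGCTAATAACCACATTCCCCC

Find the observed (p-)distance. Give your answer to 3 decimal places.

0.146

The sequences differ at 7 of 48 positions (sites 21, 26, 36, 37, 40, 44, 46).
p = 7/48 = 0.145833… ≈ 0.146 (to 3 d.p.).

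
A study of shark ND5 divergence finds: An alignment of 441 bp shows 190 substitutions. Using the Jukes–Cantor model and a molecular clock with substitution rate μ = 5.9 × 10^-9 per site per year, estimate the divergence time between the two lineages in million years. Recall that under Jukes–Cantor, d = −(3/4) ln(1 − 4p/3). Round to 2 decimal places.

p = 190/441 ≈ 0.430839.
d = −(3/4) ln(1 − 4p/3) = −0.75 ln(1 − 0.574452) = −0.75 ln(0.425548)
  = −0.75 × (-0.854378) = 0.640784 substitutions/site.
Under a molecular clock d = 2μt, so t = d/(2μ) = 0.640784 / (2 × 5.9 × 10^-9) = 54.30 million years.

54.30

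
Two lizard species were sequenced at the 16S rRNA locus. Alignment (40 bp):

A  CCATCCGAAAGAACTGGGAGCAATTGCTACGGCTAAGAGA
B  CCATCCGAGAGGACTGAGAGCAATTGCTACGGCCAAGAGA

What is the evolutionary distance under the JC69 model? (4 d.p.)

The sequences differ at 4 of 40 sites (9, 12, 17, 34), so p = 4/40 = 0.1.
d = −(3/4) ln(1 − 4p/3) = −0.75 ln(1 − 0.133333) = −0.75 ln(0.866667)
  = −0.75 × (-0.143100) = 0.107325 substitutions/site.

0.1073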